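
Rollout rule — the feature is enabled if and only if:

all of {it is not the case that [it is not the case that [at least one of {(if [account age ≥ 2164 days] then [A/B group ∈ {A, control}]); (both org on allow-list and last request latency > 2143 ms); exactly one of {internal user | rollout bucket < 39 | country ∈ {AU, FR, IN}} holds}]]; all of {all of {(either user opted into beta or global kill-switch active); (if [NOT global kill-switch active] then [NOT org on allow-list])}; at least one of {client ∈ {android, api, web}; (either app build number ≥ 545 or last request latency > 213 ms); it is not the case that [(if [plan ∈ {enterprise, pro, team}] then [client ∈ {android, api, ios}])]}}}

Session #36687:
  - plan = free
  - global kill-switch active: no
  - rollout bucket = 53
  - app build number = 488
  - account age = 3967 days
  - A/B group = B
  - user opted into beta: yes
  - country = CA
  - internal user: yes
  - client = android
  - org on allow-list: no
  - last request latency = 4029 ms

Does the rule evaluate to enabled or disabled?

Atomic conditions:
  account age ≥ 2164 days: 3967 ≥ 2164 is true
  A/B group ∈ {A, control}: B is not in the set → false
  org on allow-list: no → false
  last request latency > 2143 ms: 4029 > 2143 is true
  internal user: yes → true
  rollout bucket < 39: 53 < 39 is false
  country ∈ {AU, FR, IN}: CA is not in the set → false
  user opted into beta: yes → true
  global kill-switch active: no → false
  NOT global kill-switch active: no → true
  NOT org on allow-list: no → true
  client ∈ {android, api, web}: android is in the set → true
  app build number ≥ 545: 488 ≥ 545 is false
  last request latency > 213 ms: 4029 > 213 is true
  plan ∈ {enterprise, pro, team}: free is not in the set → false
  client ∈ {android, api, ios}: android is in the set → true
Combine:
[1.1.1.1] true → false = false
[1.1.1.2] false AND true = false
[1.1.1.3] exactly-one(true, false, false) = true
[1.1.1] false OR false OR true = true
[1.1] NOT true = false
[1] NOT false = true
[2.1.1] true OR false = true
[2.1.2] true → true = true
[2.1] true AND true = true
[2.2.2] false OR true = true
[2.2.3.1] false → true (antecedent false ⇒ implication holds) = true
[2.2.3] NOT true = false
[2.2] true OR true OR false = true
[2] true AND true = true
[root] true AND true = true
Overall: true → enabled

Enabled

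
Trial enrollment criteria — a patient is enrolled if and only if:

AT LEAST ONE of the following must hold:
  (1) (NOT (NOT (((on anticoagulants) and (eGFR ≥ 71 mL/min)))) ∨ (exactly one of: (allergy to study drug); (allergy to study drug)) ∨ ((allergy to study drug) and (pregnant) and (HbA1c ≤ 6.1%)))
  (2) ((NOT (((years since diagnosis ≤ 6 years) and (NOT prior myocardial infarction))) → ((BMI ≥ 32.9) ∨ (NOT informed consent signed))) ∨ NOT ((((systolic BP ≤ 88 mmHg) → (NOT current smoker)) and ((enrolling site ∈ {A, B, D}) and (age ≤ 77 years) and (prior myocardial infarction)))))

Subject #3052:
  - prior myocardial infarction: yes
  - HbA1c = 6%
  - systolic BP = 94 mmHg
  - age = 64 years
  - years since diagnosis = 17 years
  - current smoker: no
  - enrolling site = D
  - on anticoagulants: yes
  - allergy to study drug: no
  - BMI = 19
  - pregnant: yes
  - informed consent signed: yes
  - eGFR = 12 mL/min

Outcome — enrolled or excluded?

Excluded

Atomic conditions:
  on anticoagulants: yes → true
  eGFR ≥ 71 mL/min: 12 ≥ 71 is false
  allergy to study drug: no → false
  pregnant: yes → true
  HbA1c ≤ 6.1%: 6 ≤ 6.1 is true
  years since diagnosis ≤ 6 years: 17 ≤ 6 is false
  NOT prior myocardial infarction: yes → false
  BMI ≥ 32.9: 19 ≥ 32.9 is false
  NOT informed consent signed: yes → false
  systolic BP ≤ 88 mmHg: 94 ≤ 88 is false
  NOT current smoker: no → true
  enrolling site ∈ {A, B, D}: D is in the set → true
  age ≤ 77 years: 64 ≤ 77 is true
  prior myocardial infarction: yes → true
Combine:
[1.1.1.1] true AND false = false
[1.1.1] NOT false = true
[1.1] NOT true = false
[1.2] exactly-one(false, false) = false
[1.3] false AND true AND true = false
[1] false OR false OR false = false
[2.1.1.1] false AND false = false
[2.1.1] NOT false = true
[2.1.2] false OR false = false
[2.1] true → false = false
[2.2.1.1] false → true (antecedent false ⇒ implication holds) = true
[2.2.1.2] true AND true AND true = true
[2.2.1] true AND true = true
[2.2] NOT true = false
[2] false OR false = false
[root] false OR false = false
Overall: false → excluded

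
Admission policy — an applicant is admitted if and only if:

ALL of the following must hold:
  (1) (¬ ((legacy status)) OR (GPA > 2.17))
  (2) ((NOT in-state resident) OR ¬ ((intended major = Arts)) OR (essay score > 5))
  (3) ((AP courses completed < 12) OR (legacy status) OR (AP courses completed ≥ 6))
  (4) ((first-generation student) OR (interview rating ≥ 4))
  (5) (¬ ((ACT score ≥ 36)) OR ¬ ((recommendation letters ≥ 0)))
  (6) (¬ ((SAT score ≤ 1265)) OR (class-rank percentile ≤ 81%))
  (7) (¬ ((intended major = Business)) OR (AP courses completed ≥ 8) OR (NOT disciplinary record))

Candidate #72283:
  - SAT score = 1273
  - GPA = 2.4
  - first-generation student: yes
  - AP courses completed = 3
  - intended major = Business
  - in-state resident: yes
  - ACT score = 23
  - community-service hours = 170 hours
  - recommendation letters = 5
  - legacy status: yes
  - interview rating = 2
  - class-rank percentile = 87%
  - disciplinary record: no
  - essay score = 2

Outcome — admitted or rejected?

Atomic conditions:
  legacy status: yes → true
  GPA > 2.17: 2.4 > 2.17 is true
  NOT in-state resident: yes → false
  intended major = Arts: Business == Arts is false
  essay score > 5: 2 > 5 is false
  AP courses completed < 12: 3 < 12 is true
  AP courses completed ≥ 6: 3 ≥ 6 is false
  first-generation student: yes → true
  interview rating ≥ 4: 2 ≥ 4 is false
  ACT score ≥ 36: 23 ≥ 36 is false
  recommendation letters ≥ 0: 5 ≥ 0 is true
  SAT score ≤ 1265: 1273 ≤ 1265 is false
  class-rank percentile ≤ 81%: 87 ≤ 81 is false
  intended major = Business: Business == Business is true
  AP courses completed ≥ 8: 3 ≥ 8 is false
  NOT disciplinary record: no → true
Combine:
[1.1] NOT true = false
[1] false OR true = true
[2.2] NOT false = true
[2] false OR true OR false = true
[3] true OR true OR false = true
[4] true OR false = true
[5.1] NOT false = true
[5.2] NOT true = false
[5] true OR false = true
[6.1] NOT false = true
[6] true OR false = true
[7.1] NOT true = false
[7] false OR false OR true = true
[root] true AND true AND true AND true AND true AND true AND true = true
Overall: true → admitted

Admitted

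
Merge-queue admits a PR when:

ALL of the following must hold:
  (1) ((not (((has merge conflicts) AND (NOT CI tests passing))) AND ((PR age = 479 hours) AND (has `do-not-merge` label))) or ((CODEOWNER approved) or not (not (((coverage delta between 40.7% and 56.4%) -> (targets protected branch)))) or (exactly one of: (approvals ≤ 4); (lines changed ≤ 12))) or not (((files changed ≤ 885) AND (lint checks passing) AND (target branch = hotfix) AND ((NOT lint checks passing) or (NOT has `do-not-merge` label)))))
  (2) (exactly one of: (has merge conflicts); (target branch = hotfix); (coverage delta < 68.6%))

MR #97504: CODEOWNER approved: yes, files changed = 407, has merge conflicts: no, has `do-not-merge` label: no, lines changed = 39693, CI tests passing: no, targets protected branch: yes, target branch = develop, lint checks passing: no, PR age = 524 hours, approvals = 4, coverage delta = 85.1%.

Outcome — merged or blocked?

Atomic conditions:
  has merge conflicts: no → false
  NOT CI tests passing: no → true
  PR age = 479 hours: 524 == 479 is false
  has `do-not-merge` label: no → false
  CODEOWNER approved: yes → true
  coverage delta between 40.7% and 56.4%: 85.1 in [40.7, 56.4] is false
  targets protected branch: yes → true
  approvals ≤ 4: 4 ≤ 4 is true
  lines changed ≤ 12: 39693 ≤ 12 is false
  files changed ≤ 885: 407 ≤ 885 is true
  lint checks passing: no → false
  target branch = hotfix: develop == hotfix is false
  NOT lint checks passing: no → true
  NOT has `do-not-merge` label: no → true
  coverage delta < 68.6%: 85.1 < 68.6 is false
Combine:
[1.1.1.1] false AND true = false
[1.1.1] NOT false = true
[1.1.2] false AND false = false
[1.1] true AND false = false
[1.2.2.1.1] false → true (antecedent false ⇒ implication holds) = true
[1.2.2.1] NOT true = false
[1.2.2] NOT false = true
[1.2.3] exactly-one(true, false) = true
[1.2] true OR true OR true = true
[1.3.1.4] true OR true = true
[1.3.1] true AND false AND false AND true = false
[1.3] NOT false = true
[1] false OR true OR true = true
[2] exactly-one(false, false, false) = false
[root] true AND false = false
Overall: false → blocked

Blocked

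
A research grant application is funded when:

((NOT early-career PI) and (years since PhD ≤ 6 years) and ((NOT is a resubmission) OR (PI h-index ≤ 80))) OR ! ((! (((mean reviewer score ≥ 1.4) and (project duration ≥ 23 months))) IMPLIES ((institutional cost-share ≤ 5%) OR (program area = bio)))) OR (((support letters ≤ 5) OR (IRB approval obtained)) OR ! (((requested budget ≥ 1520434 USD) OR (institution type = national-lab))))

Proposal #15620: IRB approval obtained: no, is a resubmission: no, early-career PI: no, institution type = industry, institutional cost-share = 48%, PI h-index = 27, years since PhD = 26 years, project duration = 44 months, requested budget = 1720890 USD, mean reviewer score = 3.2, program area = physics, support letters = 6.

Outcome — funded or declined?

Atomic conditions:
  NOT early-career PI: no → true
  years since PhD ≤ 6 years: 26 ≤ 6 is false
  NOT is a resubmission: no → true
  PI h-index ≤ 80: 27 ≤ 80 is true
  mean reviewer score ≥ 1.4: 3.2 ≥ 1.4 is true
  project duration ≥ 23 months: 44 ≥ 23 is true
  institutional cost-share ≤ 5%: 48 ≤ 5 is false
  program area = bio: physics == bio is false
  support letters ≤ 5: 6 ≤ 5 is false
  IRB approval obtained: no → false
  requested budget ≥ 1520434 USD: 1720890 ≥ 1520434 is true
  institution type = national-lab: industry == national-lab is false
Combine:
[1.3] true OR true = true
[1] true AND false AND true = false
[2.1.1.1] true AND true = true
[2.1.1] NOT true = false
[2.1.2] false OR false = false
[2.1] false → false (antecedent false ⇒ implication holds) = true
[2] NOT true = false
[3.1] false OR false = false
[3.2.1] true OR false = true
[3.2] NOT true = false
[3] false OR false = false
[root] false OR false OR false = false
Overall: false → declined

Declined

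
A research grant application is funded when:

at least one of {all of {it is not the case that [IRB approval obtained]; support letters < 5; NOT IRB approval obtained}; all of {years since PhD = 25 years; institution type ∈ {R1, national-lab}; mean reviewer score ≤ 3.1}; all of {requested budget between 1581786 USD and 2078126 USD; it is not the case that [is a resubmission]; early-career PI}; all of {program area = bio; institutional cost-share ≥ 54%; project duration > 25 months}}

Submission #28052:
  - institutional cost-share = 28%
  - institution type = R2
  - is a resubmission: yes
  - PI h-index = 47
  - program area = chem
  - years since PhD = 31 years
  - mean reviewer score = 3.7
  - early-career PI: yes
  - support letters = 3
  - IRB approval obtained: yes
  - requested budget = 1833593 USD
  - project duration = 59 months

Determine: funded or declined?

Atomic conditions:
  IRB approval obtained: yes → true
  support letters < 5: 3 < 5 is true
  NOT IRB approval obtained: yes → false
  years since PhD = 25 years: 31 == 25 is false
  institution type ∈ {R1, national-lab}: R2 is not in the set → false
  mean reviewer score ≤ 3.1: 3.7 ≤ 3.1 is false
  requested budget between 1581786 USD and 2078126 USD: 1833593 in [1581786, 2078126] is true
  is a resubmission: yes → true
  early-career PI: yes → true
  program area = bio: chem == bio is false
  institutional cost-share ≥ 54%: 28 ≥ 54 is false
  project duration > 25 months: 59 > 25 is true
Combine:
[1.1] NOT true = false
[1] false AND true AND false = false
[2] false AND false AND false = false
[3.2] NOT true = false
[3] true AND false AND true = false
[4] false AND false AND true = false
[root] false OR false OR false OR false = false
Overall: false → declined

Declined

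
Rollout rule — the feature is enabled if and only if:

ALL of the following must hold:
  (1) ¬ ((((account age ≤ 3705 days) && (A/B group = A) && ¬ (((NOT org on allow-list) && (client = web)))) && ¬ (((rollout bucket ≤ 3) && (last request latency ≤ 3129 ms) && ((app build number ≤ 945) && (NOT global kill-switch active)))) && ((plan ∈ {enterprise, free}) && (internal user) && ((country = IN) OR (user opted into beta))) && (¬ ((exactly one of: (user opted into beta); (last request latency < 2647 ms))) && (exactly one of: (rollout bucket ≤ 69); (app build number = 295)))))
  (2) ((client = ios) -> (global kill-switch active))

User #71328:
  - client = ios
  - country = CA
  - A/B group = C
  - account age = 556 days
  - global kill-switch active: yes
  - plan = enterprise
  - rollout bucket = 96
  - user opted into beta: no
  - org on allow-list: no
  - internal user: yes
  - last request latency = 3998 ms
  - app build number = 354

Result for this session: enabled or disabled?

Enabled

Atomic conditions:
  account age ≤ 3705 days: 556 ≤ 3705 is true
  A/B group = A: C == A is false
  NOT org on allow-list: no → true
  client = web: ios == web is false
  rollout bucket ≤ 3: 96 ≤ 3 is false
  last request latency ≤ 3129 ms: 3998 ≤ 3129 is false
  app build number ≤ 945: 354 ≤ 945 is true
  NOT global kill-switch active: yes → false
  plan ∈ {enterprise, free}: enterprise is in the set → true
  internal user: yes → true
  country = IN: CA == IN is false
  user opted into beta: no → false
  last request latency < 2647 ms: 3998 < 2647 is false
  rollout bucket ≤ 69: 96 ≤ 69 is false
  app build number = 295: 354 == 295 is false
  client = ios: ios == ios is true
  global kill-switch active: yes → true
Combine:
[1.1.1.3.1] true AND false = false
[1.1.1.3] NOT false = true
[1.1.1] true AND false AND true = false
[1.1.2.1.3] true AND false = false
[1.1.2.1] false AND false AND false = false
[1.1.2] NOT false = true
[1.1.3.3] false OR false = false
[1.1.3] true AND true AND false = false
[1.1.4.1.1] exactly-one(false, false) = false
[1.1.4.1] NOT false = true
[1.1.4.2] exactly-one(false, false) = false
[1.1.4] true AND false = false
[1.1] false AND true AND false AND false = false
[1] NOT false = true
[2] true → true = true
[root] true AND true = true
Overall: true → enabled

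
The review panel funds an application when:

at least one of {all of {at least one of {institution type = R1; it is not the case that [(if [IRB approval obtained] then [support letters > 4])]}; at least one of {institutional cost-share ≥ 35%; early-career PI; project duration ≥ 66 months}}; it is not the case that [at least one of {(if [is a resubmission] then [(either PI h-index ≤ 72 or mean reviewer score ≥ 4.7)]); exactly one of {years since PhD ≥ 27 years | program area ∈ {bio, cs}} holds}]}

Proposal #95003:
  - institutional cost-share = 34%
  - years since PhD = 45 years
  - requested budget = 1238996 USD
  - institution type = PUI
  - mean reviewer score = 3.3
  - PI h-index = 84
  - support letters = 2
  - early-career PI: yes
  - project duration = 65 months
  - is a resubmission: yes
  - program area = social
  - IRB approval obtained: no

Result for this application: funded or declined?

Declined

Atomic conditions:
  institution type = R1: PUI == R1 is false
  IRB approval obtained: no → false
  support letters > 4: 2 > 4 is false
  institutional cost-share ≥ 35%: 34 ≥ 35 is false
  early-career PI: yes → true
  project duration ≥ 66 months: 65 ≥ 66 is false
  is a resubmission: yes → true
  PI h-index ≤ 72: 84 ≤ 72 is false
  mean reviewer score ≥ 4.7: 3.3 ≥ 4.7 is false
  years since PhD ≥ 27 years: 45 ≥ 27 is true
  program area ∈ {bio, cs}: social is not in the set → false
Combine:
[1.1.2.1] false → false (antecedent false ⇒ implication holds) = true
[1.1.2] NOT true = false
[1.1] false OR false = false
[1.2] false OR true OR false = true
[1] false AND true = false
[2.1.1.2] false OR false = false
[2.1.1] true → false = false
[2.1.2] exactly-one(true, false) = true
[2.1] false OR true = true
[2] NOT true = false
[root] false OR false = false
Overall: false → declined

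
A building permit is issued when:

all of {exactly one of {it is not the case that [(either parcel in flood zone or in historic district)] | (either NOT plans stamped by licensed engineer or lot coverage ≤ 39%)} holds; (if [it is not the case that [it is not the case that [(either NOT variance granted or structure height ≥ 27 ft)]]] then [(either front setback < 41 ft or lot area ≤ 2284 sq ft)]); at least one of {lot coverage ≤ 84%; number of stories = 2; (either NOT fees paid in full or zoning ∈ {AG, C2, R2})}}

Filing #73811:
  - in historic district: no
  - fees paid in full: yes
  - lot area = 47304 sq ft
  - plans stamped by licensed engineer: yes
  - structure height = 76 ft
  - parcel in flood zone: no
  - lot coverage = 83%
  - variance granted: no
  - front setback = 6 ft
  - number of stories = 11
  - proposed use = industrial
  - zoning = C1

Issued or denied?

Issued

Atomic conditions:
  parcel in flood zone: no → false
  in historic district: no → false
  NOT plans stamped by licensed engineer: yes → false
  lot coverage ≤ 39%: 83 ≤ 39 is false
  NOT variance granted: no → true
  structure height ≥ 27 ft: 76 ≥ 27 is true
  front setback < 41 ft: 6 < 41 is true
  lot area ≤ 2284 sq ft: 47304 ≤ 2284 is false
  lot coverage ≤ 84%: 83 ≤ 84 is true
  number of stories = 2: 11 == 2 is false
  NOT fees paid in full: yes → false
  zoning ∈ {AG, C2, R2}: C1 is not in the set → false
Combine:
[1.1.1] false OR false = false
[1.1] NOT false = true
[1.2] false OR false = false
[1] exactly-one(true, false) = true
[2.1.1.1] true OR true = true
[2.1.1] NOT true = false
[2.1] NOT false = true
[2.2] true OR false = true
[2] true → true = true
[3.3] false OR false = false
[3] true OR false OR false = true
[root] true AND true AND true = true
Overall: true → issued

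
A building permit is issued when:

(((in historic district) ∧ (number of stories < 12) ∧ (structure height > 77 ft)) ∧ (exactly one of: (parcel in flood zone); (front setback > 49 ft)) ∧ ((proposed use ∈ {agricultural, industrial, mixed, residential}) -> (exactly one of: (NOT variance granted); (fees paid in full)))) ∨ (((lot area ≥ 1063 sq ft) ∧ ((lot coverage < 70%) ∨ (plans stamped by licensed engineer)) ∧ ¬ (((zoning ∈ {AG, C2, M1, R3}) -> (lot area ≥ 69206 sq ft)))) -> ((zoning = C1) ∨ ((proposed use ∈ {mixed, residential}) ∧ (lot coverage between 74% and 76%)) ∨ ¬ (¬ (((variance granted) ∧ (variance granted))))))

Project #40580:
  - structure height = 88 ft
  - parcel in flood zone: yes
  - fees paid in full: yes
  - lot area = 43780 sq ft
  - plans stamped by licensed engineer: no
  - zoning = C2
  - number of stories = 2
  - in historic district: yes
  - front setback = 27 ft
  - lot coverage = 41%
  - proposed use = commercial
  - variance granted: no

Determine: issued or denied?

Issued

Atomic conditions:
  in historic district: yes → true
  number of stories < 12: 2 < 12 is true
  structure height > 77 ft: 88 > 77 is true
  parcel in flood zone: yes → true
  front setback > 49 ft: 27 > 49 is false
  proposed use ∈ {agricultural, industrial, mixed, residential}: commercial is not in the set → false
  NOT variance granted: no → true
  fees paid in full: yes → true
  lot area ≥ 1063 sq ft: 43780 ≥ 1063 is true
  lot coverage < 70%: 41 < 70 is true
  plans stamped by licensed engineer: no → false
  zoning ∈ {AG, C2, M1, R3}: C2 is in the set → true
  lot area ≥ 69206 sq ft: 43780 ≥ 69206 is false
  zoning = C1: C2 == C1 is false
  proposed use ∈ {mixed, residential}: commercial is not in the set → false
  lot coverage between 74% and 76%: 41 in [74, 76] is false
  variance granted: no → false
Combine:
[1.1] true AND true AND true = true
[1.2] exactly-one(true, false) = true
[1.3.2] exactly-one(true, true) = false
[1.3] false → false (antecedent false ⇒ implication holds) = true
[1] true AND true AND true = true
[2.1.2] true OR false = true
[2.1.3.1] true → false = false
[2.1.3] NOT false = true
[2.1] true AND true AND true = true
[2.2.2] false AND false = false
[2.2.3.1.1] false AND false = false
[2.2.3.1] NOT false = true
[2.2.3] NOT true = false
[2.2] false OR false OR false = false
[2] true → false = false
[root] true OR false = true
Overall: true → issued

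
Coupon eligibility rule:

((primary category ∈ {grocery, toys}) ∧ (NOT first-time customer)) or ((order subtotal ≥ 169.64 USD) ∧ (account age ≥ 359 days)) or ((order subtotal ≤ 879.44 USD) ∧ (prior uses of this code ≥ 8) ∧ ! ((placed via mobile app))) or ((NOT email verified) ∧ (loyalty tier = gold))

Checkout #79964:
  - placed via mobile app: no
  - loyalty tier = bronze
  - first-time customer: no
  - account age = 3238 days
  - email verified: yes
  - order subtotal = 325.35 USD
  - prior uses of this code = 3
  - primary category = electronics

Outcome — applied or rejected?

Atomic conditions:
  primary category ∈ {grocery, toys}: electronics is not in the set → false
  NOT first-time customer: no → true
  order subtotal ≥ 169.64 USD: 325.35 ≥ 169.64 is true
  account age ≥ 359 days: 3238 ≥ 359 is true
  order subtotal ≤ 879.44 USD: 325.35 ≤ 879.44 is true
  prior uses of this code ≥ 8: 3 ≥ 8 is false
  placed via mobile app: no → false
  NOT email verified: yes → false
  loyalty tier = gold: bronze == gold is false
Combine:
[1] false AND true = false
[2] true AND true = true
[3.3] NOT false = true
[3] true AND false AND true = false
[4] false AND false = false
[root] false OR true OR false OR false = true
Overall: true → applied

Applied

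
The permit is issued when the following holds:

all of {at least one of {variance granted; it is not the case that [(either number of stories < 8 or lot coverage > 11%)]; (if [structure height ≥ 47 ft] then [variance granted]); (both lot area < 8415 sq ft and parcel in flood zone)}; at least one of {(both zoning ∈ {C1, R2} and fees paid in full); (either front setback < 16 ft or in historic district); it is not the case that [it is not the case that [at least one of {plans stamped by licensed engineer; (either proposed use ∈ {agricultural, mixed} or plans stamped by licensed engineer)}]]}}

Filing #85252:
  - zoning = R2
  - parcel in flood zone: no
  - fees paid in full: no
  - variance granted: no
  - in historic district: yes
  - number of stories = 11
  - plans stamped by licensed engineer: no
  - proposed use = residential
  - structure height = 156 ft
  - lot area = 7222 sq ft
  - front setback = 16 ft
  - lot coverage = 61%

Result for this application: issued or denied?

Atomic conditions:
  variance granted: no → false
  number of stories < 8: 11 < 8 is false
  lot coverage > 11%: 61 > 11 is true
  structure height ≥ 47 ft: 156 ≥ 47 is true
  lot area < 8415 sq ft: 7222 < 8415 is true
  parcel in flood zone: no → false
  zoning ∈ {C1, R2}: R2 is in the set → true
  fees paid in full: no → false
  front setback < 16 ft: 16 < 16 is false
  in historic district: yes → true
  plans stamped by licensed engineer: no → false
  proposed use ∈ {agricultural, mixed}: residential is not in the set → false
Combine:
[1.2.1] false OR true = true
[1.2] NOT true = false
[1.3] true → false = false
[1.4] true AND false = false
[1] false OR false OR false OR false = false
[2.1] true AND false = false
[2.2] false OR true = true
[2.3.1.1.2] false OR false = false
[2.3.1.1] false OR false = false
[2.3.1] NOT false = true
[2.3] NOT true = false
[2] false OR true OR false = true
[root] false AND true = false
Overall: false → denied

Denied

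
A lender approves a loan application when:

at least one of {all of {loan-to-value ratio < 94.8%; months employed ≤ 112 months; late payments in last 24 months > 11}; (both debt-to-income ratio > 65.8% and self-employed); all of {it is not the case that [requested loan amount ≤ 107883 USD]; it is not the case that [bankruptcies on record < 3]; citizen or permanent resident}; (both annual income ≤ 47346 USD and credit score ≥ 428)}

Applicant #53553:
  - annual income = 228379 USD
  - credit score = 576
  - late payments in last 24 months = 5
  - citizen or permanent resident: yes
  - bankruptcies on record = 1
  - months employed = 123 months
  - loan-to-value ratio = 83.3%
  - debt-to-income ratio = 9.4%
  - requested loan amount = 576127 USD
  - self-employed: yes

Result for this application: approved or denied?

Denied

Atomic conditions:
  loan-to-value ratio < 94.8%: 83.3 < 94.8 is true
  months employed ≤ 112 months: 123 ≤ 112 is false
  late payments in last 24 months > 11: 5 > 11 is false
  debt-to-income ratio > 65.8%: 9.4 > 65.8 is false
  self-employed: yes → true
  requested loan amount ≤ 107883 USD: 576127 ≤ 107883 is false
  bankruptcies on record < 3: 1 < 3 is true
  citizen or permanent resident: yes → true
  annual income ≤ 47346 USD: 228379 ≤ 47346 is false
  credit score ≥ 428: 576 ≥ 428 is true
Combine:
[1] true AND false AND false = false
[2] false AND true = false
[3.1] NOT false = true
[3.2] NOT true = false
[3] true AND false AND true = false
[4] false AND true = false
[root] false OR false OR false OR false = false
Overall: false → denied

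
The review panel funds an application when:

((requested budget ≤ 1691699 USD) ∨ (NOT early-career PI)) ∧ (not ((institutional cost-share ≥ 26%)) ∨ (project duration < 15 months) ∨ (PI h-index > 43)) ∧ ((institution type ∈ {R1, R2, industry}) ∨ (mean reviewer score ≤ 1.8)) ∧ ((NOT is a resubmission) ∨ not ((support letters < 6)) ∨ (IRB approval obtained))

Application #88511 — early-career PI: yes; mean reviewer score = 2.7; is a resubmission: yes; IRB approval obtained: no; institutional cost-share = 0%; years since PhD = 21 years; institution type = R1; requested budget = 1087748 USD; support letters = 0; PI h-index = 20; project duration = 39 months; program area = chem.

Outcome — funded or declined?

Declined

Atomic conditions:
  requested budget ≤ 1691699 USD: 1087748 ≤ 1691699 is true
  NOT early-career PI: yes → false
  institutional cost-share ≥ 26%: 0 ≥ 26 is false
  project duration < 15 months: 39 < 15 is false
  PI h-index > 43: 20 > 43 is false
  institution type ∈ {R1, R2, industry}: R1 is in the set → true
  mean reviewer score ≤ 1.8: 2.7 ≤ 1.8 is false
  NOT is a resubmission: yes → false
  support letters < 6: 0 < 6 is true
  IRB approval obtained: no → false
Combine:
[1] true OR false = true
[2.1] NOT false = true
[2] true OR false OR false = true
[3] true OR false = true
[4.2] NOT true = false
[4] false OR false OR false = false
[root] true AND true AND true AND false = false
Overall: false → declined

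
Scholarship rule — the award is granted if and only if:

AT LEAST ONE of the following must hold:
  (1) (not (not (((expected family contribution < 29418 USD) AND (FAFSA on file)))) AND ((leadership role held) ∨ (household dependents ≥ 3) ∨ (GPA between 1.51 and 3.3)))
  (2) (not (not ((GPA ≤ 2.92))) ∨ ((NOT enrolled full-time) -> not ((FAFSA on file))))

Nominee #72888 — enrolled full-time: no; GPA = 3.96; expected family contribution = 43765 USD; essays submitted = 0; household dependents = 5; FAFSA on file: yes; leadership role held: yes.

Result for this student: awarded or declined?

Atomic conditions:
  expected family contribution < 29418 USD: 43765 < 29418 is false
  FAFSA on file: yes → true
  leadership role held: yes → true
  household dependents ≥ 3: 5 ≥ 3 is true
  GPA between 1.51 and 3.3: 3.96 in [1.51, 3.3] is false
  GPA ≤ 2.92: 3.96 ≤ 2.92 is false
  NOT enrolled full-time: no → true
Combine:
[1.1.1.1] false AND true = false
[1.1.1] NOT false = true
[1.1] NOT true = false
[1.2] true OR true OR false = true
[1] false AND true = false
[2.1.1] NOT false = true
[2.1] NOT true = false
[2.2.2] NOT true = false
[2.2] true → false = false
[2] false OR false = false
[root] false OR false = false
Overall: false → declined

Declined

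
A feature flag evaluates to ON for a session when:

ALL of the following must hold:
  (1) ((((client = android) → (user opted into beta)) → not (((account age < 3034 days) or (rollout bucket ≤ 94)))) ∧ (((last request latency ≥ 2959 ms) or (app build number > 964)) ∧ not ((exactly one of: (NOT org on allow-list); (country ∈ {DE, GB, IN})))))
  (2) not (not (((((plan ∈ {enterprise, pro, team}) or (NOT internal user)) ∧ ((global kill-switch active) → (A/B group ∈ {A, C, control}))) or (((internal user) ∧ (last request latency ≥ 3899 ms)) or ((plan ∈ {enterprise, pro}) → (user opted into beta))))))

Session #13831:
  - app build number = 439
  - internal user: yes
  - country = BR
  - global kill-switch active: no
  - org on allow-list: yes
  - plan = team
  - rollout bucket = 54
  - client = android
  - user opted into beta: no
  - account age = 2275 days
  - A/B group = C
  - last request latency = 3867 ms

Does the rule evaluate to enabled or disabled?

Enabled

Atomic conditions:
  client = android: android == android is true
  user opted into beta: no → false
  account age < 3034 days: 2275 < 3034 is true
  rollout bucket ≤ 94: 54 ≤ 94 is true
  last request latency ≥ 2959 ms: 3867 ≥ 2959 is true
  app build number > 964: 439 > 964 is false
  NOT org on allow-list: yes → false
  country ∈ {DE, GB, IN}: BR is not in the set → false
  plan ∈ {enterprise, pro, team}: team is in the set → true
  NOT internal user: yes → false
  global kill-switch active: no → false
  A/B group ∈ {A, C, control}: C is in the set → true
  internal user: yes → true
  last request latency ≥ 3899 ms: 3867 ≥ 3899 is false
  plan ∈ {enterprise, pro}: team is not in the set → false
Combine:
[1.1.1] true → false = false
[1.1.2.1] true OR true = true
[1.1.2] NOT true = false
[1.1] false → false (antecedent false ⇒ implication holds) = true
[1.2.1] true OR false = true
[1.2.2.1] exactly-one(false, false) = false
[1.2.2] NOT false = true
[1.2] true AND true = true
[1] true AND true = true
[2.1.1.1.1] true OR false = true
[2.1.1.1.2] false → true (antecedent false ⇒ implication holds) = true
[2.1.1.1] true AND true = true
[2.1.1.2.1] true AND false = false
[2.1.1.2.2] false → false (antecedent false ⇒ implication holds) = true
[2.1.1.2] false OR true = true
[2.1.1] true OR true = true
[2.1] NOT true = false
[2] NOT false = true
[root] true AND true = true
Overall: true → enabled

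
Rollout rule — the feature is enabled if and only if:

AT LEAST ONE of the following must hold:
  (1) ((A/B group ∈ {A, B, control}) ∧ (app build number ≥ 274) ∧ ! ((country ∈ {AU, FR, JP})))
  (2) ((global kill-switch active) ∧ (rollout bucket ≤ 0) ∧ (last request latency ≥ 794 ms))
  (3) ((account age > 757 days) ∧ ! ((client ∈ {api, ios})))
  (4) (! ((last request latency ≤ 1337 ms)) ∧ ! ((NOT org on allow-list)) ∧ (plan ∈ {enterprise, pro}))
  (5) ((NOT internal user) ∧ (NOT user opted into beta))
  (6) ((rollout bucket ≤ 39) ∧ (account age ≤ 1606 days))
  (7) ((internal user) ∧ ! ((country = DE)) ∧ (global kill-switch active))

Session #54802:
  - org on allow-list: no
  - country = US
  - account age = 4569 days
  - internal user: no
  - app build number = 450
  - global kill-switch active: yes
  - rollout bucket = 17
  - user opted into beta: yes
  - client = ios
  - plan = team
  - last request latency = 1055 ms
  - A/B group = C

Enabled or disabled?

Disabled

Atomic conditions:
  A/B group ∈ {A, B, control}: C is not in the set → false
  app build number ≥ 274: 450 ≥ 274 is true
  country ∈ {AU, FR, JP}: US is not in the set → false
  global kill-switch active: yes → true
  rollout bucket ≤ 0: 17 ≤ 0 is false
  last request latency ≥ 794 ms: 1055 ≥ 794 is true
  account age > 757 days: 4569 > 757 is true
  client ∈ {api, ios}: ios is in the set → true
  last request latency ≤ 1337 ms: 1055 ≤ 1337 is true
  NOT org on allow-list: no → true
  plan ∈ {enterprise, pro}: team is not in the set → false
  NOT internal user: no → true
  NOT user opted into beta: yes → false
  rollout bucket ≤ 39: 17 ≤ 39 is true
  account age ≤ 1606 days: 4569 ≤ 1606 is false
  internal user: no → false
  country = DE: US == DE is false
Combine:
[1.3] NOT false = true
[1] false AND true AND true = false
[2] true AND false AND true = false
[3.2] NOT true = false
[3] true AND false = false
[4.1] NOT true = false
[4.2] NOT true = false
[4] false AND false AND false = false
[5] true AND false = false
[6] true AND false = false
[7.2] NOT false = true
[7] false AND true AND true = false
[root] false OR false OR false OR false OR false OR false OR false = false
Overall: false → disabled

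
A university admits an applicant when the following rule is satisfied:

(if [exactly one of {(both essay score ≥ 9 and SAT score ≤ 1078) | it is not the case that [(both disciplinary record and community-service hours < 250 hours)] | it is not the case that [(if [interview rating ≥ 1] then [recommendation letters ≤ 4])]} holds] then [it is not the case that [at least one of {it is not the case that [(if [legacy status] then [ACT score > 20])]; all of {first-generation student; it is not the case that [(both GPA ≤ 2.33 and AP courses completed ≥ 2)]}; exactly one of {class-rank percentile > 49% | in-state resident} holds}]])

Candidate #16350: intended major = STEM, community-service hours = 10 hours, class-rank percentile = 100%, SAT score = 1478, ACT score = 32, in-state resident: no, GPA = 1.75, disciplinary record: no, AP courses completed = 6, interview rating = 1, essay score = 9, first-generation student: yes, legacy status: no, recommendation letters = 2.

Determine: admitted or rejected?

Atomic conditions:
  essay score ≥ 9: 9 ≥ 9 is true
  SAT score ≤ 1078: 1478 ≤ 1078 is false
  disciplinary record: no → false
  community-service hours < 250 hours: 10 < 250 is true
  interview rating ≥ 1: 1 ≥ 1 is true
  recommendation letters ≤ 4: 2 ≤ 4 is true
  legacy status: no → false
  ACT score > 20: 32 > 20 is true
  first-generation student: yes → true
  GPA ≤ 2.33: 1.75 ≤ 2.33 is true
  AP courses completed ≥ 2: 6 ≥ 2 is true
  class-rank percentile > 49%: 100 > 49 is true
  in-state resident: no → false
Combine:
[1.1] true AND false = false
[1.2.1] false AND true = false
[1.2] NOT false = true
[1.3.1] true → true = true
[1.3] NOT true = false
[1] exactly-one(false, true, false) = true
[2.1.1.1] false → true (antecedent false ⇒ implication holds) = true
[2.1.1] NOT true = false
[2.1.2.2.1] true AND true = true
[2.1.2.2] NOT true = false
[2.1.2] true AND false = false
[2.1.3] exactly-one(true, false) = true
[2.1] false OR false OR true = true
[2] NOT true = false
[root] true → false = false
Overall: false → rejected

Rejected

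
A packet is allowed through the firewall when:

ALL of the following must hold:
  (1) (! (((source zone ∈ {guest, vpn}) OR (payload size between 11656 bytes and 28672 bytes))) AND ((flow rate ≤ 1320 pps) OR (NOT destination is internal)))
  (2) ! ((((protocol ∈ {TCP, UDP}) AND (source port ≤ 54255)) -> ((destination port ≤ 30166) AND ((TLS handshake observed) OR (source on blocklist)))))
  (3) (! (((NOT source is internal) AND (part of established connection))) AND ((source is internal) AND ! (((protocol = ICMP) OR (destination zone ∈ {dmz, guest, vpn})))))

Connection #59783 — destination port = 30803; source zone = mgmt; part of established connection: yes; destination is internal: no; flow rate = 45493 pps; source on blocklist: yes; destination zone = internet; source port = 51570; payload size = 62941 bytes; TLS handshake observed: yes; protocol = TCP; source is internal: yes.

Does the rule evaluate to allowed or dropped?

Atomic conditions:
  source zone ∈ {guest, vpn}: mgmt is not in the set → false
  payload size between 11656 bytes and 28672 bytes: 62941 in [11656, 28672] is false
  flow rate ≤ 1320 pps: 45493 ≤ 1320 is false
  NOT destination is internal: no → true
  protocol ∈ {TCP, UDP}: TCP is in the set → true
  source port ≤ 54255: 51570 ≤ 54255 is true
  destination port ≤ 30166: 30803 ≤ 30166 is false
  TLS handshake observed: yes → true
  source on blocklist: yes → true
  NOT source is internal: yes → false
  part of established connection: yes → true
  source is internal: yes → true
  protocol = ICMP: TCP == ICMP is false
  destination zone ∈ {dmz, guest, vpn}: internet is not in the set → false
Combine:
[1.1.1] false OR false = false
[1.1] NOT false = true
[1.2] false OR true = true
[1] true AND true = true
[2.1.1] true AND true = true
[2.1.2.2] true OR true = true
[2.1.2] false AND true = false
[2.1] true → false = false
[2] NOT false = true
[3.1.1] false AND true = false
[3.1] NOT false = true
[3.2.2.1] false OR false = false
[3.2.2] NOT false = true
[3.2] true AND true = true
[3] true AND true = true
[root] true AND true AND true = true
Overall: true → allowed

Allowed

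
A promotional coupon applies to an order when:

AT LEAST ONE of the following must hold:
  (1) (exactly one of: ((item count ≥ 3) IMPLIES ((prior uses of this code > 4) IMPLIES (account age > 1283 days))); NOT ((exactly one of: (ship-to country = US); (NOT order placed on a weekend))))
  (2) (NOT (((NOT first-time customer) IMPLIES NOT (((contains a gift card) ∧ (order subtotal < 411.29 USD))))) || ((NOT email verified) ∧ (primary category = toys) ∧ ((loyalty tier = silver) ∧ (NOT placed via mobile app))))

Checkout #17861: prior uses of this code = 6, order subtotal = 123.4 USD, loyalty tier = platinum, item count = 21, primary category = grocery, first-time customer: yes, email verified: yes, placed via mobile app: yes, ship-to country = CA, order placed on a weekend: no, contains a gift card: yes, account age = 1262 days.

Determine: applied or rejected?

Rejected

Atomic conditions:
  item count ≥ 3: 21 ≥ 3 is true
  prior uses of this code > 4: 6 > 4 is true
  account age > 1283 days: 1262 > 1283 is false
  ship-to country = US: CA == US is false
  NOT order placed on a weekend: no → true
  NOT first-time customer: yes → false
  contains a gift card: yes → true
  order subtotal < 411.29 USD: 123.4 < 411.29 is true
  NOT email verified: yes → false
  primary category = toys: grocery == toys is false
  loyalty tier = silver: platinum == silver is false
  NOT placed via mobile app: yes → false
Combine:
[1.1.2] true → false = false
[1.1] true → false = false
[1.2.1] exactly-one(false, true) = true
[1.2] NOT true = false
[1] exactly-one(false, false) = false
[2.1.1.2.1] true AND true = true
[2.1.1.2] NOT true = false
[2.1.1] false → false (antecedent false ⇒ implication holds) = true
[2.1] NOT true = false
[2.2.3] false AND false = false
[2.2] false AND false AND false = false
[2] false OR false = false
[root] false OR false = false
Overall: false → rejected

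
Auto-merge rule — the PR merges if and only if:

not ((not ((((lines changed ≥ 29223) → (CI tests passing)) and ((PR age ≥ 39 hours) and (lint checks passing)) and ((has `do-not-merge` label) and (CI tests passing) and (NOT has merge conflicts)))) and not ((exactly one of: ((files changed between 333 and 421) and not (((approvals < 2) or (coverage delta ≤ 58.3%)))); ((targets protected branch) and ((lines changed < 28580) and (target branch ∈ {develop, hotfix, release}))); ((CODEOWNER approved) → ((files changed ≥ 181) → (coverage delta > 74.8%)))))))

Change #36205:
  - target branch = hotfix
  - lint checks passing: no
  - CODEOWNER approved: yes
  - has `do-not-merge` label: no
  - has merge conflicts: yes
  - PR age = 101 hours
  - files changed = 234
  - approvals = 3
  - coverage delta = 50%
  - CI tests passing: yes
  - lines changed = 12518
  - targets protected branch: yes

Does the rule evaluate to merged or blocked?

Atomic conditions:
  lines changed ≥ 29223: 12518 ≥ 29223 is false
  CI tests passing: yes → true
  PR age ≥ 39 hours: 101 ≥ 39 is true
  lint checks passing: no → false
  has `do-not-merge` label: no → false
  NOT has merge conflicts: yes → false
  files changed between 333 and 421: 234 in [333, 421] is false
  approvals < 2: 3 < 2 is false
  coverage delta ≤ 58.3%: 50 ≤ 58.3 is true
  targets protected branch: yes → true
  lines changed < 28580: 12518 < 28580 is true
  target branch ∈ {develop, hotfix, release}: hotfix is in the set → true
  CODEOWNER approved: yes → true
  files changed ≥ 181: 234 ≥ 181 is true
  coverage delta > 74.8%: 50 > 74.8 is false
Combine:
[1.1.1.1] false → true (antecedent false ⇒ implication holds) = true
[1.1.1.2] true AND false = false
[1.1.1.3] false AND true AND false = false
[1.1.1] true AND false AND false = false
[1.1] NOT false = true
[1.2.1.1.2.1] false OR true = true
[1.2.1.1.2] NOT true = false
[1.2.1.1] false AND false = false
[1.2.1.2.2] true AND true = true
[1.2.1.2] true AND true = true
[1.2.1.3.2] true → false = false
[1.2.1.3] true → false = false
[1.2.1] exactly-one(false, true, false) = true
[1.2] NOT true = false
[1] true AND false = false
[root] NOT false = true
Overall: true → merged

Merged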